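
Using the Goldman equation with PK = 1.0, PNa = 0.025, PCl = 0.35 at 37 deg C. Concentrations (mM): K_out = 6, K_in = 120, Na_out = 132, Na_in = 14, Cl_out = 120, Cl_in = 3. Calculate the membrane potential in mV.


Vm = (RT/F)*ln((PK*Ko + PNa*Nao + PCl*Cli)/(PK*Ki + PNa*Nai + PCl*Clo))
Numer = 10.35, Denom = 162.35
Vm = -73.57 mV


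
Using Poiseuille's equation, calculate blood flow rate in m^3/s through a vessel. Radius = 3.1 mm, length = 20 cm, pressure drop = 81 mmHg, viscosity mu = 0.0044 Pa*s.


Q = pi*r^4*dP / (8*mu*L)
r = 0.0031 m, L = 0.2 m
dP = 81 mmHg = 10799.082 Pa
Q = 4.4505e-04 m^3/s


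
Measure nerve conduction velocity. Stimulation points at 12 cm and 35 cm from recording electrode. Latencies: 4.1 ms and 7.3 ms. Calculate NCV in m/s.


Distance = (35 - 12) / 100 = 0.23 m
dt = (7.3 - 4.1) / 1000 = 0.0032 s
NCV = dist / dt = 71.88 m/s


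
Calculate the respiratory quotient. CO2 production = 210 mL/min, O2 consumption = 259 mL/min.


RQ = VCO2 / VO2
RQ = 210 / 259
RQ = 0.8108


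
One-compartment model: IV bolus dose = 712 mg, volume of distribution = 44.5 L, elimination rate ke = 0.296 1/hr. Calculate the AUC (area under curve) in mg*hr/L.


C0 = Dose/Vd = 712/44.5 = 16 mg/L
AUC = C0/ke = 16/0.296
AUC = 54.05 mg*hr/L


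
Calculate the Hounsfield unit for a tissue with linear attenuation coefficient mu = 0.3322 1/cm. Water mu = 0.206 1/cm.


HU = ((mu_tissue - mu_water) / mu_water) * 1000
HU = ((0.3322 - 0.206) / 0.206) * 1000
HU = 612.6


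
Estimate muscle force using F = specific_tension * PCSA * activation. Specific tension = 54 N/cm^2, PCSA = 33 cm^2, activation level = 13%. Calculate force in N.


F = sigma * PCSA * activation
F = 54 * 33 * 0.13
F = 231.7 N


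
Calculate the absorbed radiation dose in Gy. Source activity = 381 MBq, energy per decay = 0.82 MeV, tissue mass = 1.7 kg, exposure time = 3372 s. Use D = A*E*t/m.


A = 381 MBq = 3.8100e+08 Bq
E = 0.82 MeV = 1.31364e-13 J
D = A*E*t/m = 3.8100e+08*1.31364e-13*3372/1.7
D = 0.09928 Gy


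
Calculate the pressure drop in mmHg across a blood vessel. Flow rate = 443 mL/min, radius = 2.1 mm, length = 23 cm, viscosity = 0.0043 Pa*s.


dP = 8*mu*L*Q / (pi*r^4)
Q = 443 mL/min = 7.38333e-06 m^3/s
dP = 956.118 Pa = 956.118 / 133.322 mmHg = 7.171 mmHg


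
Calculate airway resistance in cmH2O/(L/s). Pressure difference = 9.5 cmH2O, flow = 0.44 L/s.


R = dP / flow
R = 9.5 / 0.44
R = 21.59 cmH2O/(L/s)


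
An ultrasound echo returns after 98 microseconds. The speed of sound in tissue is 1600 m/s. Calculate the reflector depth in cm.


depth = c * t / 2
t = 98 us = 9.8000e-05 s
depth = 1600 * 9.8000e-05 / 2
depth = 0.0784 m = 7.84 cm


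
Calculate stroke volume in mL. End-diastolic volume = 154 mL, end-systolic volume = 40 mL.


SV = EDV - ESV
SV = 154 - 40
SV = 114 mL


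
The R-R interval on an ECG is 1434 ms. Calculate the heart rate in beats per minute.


HR = 60 / RR_interval(s)
RR = 1434 ms = 1.434 s
HR = 60 / 1.434 = 41.84 bpm


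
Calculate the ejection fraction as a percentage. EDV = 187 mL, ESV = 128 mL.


SV = EDV - ESV = 187 - 128 = 59 mL
EF = SV/EDV * 100 = 59/187 * 100
EF = 31.55%


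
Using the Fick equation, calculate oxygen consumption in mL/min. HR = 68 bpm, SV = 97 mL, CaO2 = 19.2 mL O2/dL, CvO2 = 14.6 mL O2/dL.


CO = HR*SV = 68*97/1000 = 6.596 L/min
a-v O2 diff = 19.2 - 14.6 = 4.6 mL/dL
VO2 = CO * (CaO2-CvO2) * 10 dL/L
VO2 = 6.596 * 4.6 * 10
VO2 = 303.4 mL/min


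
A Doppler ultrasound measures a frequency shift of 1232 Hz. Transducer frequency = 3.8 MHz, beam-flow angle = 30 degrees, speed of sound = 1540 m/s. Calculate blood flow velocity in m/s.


v = fd * c / (2 * f0 * cos(theta))
v = 1232 * 1540 / (2 * 3.8000e+06 * cos(30))
v = 0.2883 m/s


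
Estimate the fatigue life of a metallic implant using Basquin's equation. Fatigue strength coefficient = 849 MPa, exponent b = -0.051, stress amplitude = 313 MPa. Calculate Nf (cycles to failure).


sigma_a = sigma_f' * (2Nf)^b
2Nf = (sigma_a/sigma_f')^(1/b)
2Nf = (313/849)^(1/-0.051)
2Nf = 3.1428282e+08
Nf = 1.5714e+08


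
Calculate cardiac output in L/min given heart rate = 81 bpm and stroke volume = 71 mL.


CO = HR * SV
CO = 81 * 71 / 1000
CO = 5.751 L/min


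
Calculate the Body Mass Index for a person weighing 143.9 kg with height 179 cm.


BMI = weight / height^2
height = 179 cm = 1.79 m
BMI = 143.9 / 1.79^2
BMI = 44.91 kg/m^2


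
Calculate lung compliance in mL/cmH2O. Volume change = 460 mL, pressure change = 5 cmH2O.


C = dV / dP
C = 460 / 5
C = 92 mL/cmH2O


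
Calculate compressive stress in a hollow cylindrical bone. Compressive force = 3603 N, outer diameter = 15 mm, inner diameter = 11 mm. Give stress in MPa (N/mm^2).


A = pi*(r_o^2 - r_i^2)
r_o = 7.5 mm, r_i = 5.5 mm
A = 81.6814 mm^2
sigma = F/A = 3603 / 81.6814
sigma = 44.11 MPa


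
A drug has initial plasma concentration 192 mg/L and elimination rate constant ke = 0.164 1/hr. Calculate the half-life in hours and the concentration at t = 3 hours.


t_half = ln(2) / ke = 0.693147 / 0.164 = 4.227 hr
C(t) = C0 * exp(-ke*t) = 192 * exp(-0.164*3)
C(3) = 117.4 mg/L


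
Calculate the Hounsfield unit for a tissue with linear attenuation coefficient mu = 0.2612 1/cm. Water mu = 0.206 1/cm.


HU = ((mu_tissue - mu_water) / mu_water) * 1000
HU = ((0.2612 - 0.206) / 0.206) * 1000
HU = 268


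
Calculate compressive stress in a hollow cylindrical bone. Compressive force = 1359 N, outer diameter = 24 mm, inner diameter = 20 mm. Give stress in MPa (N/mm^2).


A = pi*(r_o^2 - r_i^2)
r_o = 12 mm, r_i = 10 mm
A = 138.23 mm^2
sigma = F/A = 1359 / 138.23
sigma = 9.831 MPa


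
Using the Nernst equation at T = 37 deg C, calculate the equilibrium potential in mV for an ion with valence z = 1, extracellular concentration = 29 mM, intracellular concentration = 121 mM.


E = (RT/(zF)) * ln(C_out/C_in)
T = 37 + 273.15 = 310.15 K
E = (8.314 * 310.15 / (1 * 96485)) * ln(29/121)
E = -38.18 mV


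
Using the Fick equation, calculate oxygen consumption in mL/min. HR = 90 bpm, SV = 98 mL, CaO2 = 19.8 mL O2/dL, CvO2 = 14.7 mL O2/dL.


CO = HR*SV = 90*98/1000 = 8.82 L/min
a-v O2 diff = 19.8 - 14.7 = 5.1 mL/dL
VO2 = CO * (CaO2-CvO2) * 10 dL/L
VO2 = 8.82 * 5.1 * 10
VO2 = 449.8 mL/min


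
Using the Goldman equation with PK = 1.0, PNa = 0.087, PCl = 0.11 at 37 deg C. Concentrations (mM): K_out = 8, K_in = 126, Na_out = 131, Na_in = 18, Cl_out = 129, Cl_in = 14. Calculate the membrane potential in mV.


Vm = (RT/F)*ln((PK*Ko + PNa*Nao + PCl*Cli)/(PK*Ki + PNa*Nai + PCl*Clo))
Numer = 20.937, Denom = 141.756
Vm = -51.11 mV


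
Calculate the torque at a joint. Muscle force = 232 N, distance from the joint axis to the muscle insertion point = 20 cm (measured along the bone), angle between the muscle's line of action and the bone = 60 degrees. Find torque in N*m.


Torque = F * d * sin(theta)   (moment arm = d*sin(theta))
d = 20 cm = 0.2 m
Torque = 232 * 0.2 * sin(60)
Torque = 40.18 N*m


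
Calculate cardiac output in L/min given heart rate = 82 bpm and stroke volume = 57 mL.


CO = HR * SV
CO = 82 * 57 / 1000
CO = 4.674 L/min


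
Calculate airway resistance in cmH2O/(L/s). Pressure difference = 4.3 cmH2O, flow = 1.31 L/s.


R = dP / flow
R = 4.3 / 1.31
R = 3.282 cmH2O/(L/s)


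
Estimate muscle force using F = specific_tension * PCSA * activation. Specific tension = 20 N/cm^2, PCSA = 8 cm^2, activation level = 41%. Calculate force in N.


F = sigma * PCSA * activation
F = 20 * 8 * 0.41
F = 65.6 N


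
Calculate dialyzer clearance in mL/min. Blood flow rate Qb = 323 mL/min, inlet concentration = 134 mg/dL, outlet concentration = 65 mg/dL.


K = Qb * (Cb_in - Cb_out) / Cb_in
K = 323 * (134 - 65) / 134
K = 166.3 mL/min


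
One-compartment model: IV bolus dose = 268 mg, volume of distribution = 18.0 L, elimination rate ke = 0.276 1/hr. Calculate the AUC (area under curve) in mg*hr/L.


C0 = Dose/Vd = 268/18.0 = 14.8889 mg/L
AUC = C0/ke = 14.8889/0.276
AUC = 53.95 mg*hr/L


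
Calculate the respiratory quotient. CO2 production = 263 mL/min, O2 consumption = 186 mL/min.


RQ = VCO2 / VO2
RQ = 263 / 186
RQ = 1.414


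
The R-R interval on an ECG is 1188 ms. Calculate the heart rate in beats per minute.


HR = 60 / RR_interval(s)
RR = 1188 ms = 1.188 s
HR = 60 / 1.188 = 50.51 bpm


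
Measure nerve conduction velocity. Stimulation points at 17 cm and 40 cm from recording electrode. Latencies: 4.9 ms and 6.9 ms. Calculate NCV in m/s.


Distance = (40 - 17) / 100 = 0.23 m
dt = (6.9 - 4.9) / 1000 = 0.002 s
NCV = dist / dt = 115 m/s


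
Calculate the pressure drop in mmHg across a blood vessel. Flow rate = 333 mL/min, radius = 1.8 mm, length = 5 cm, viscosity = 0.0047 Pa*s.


dP = 8*mu*L*Q / (pi*r^4)
Q = 333 mL/min = 5.55e-06 m^3/s
dP = 316.381 Pa = 316.381 / 133.322 mmHg = 2.373 mmHg


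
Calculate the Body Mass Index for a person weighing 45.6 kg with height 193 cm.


BMI = weight / height^2
height = 193 cm = 1.93 m
BMI = 45.6 / 1.93^2
BMI = 12.24 kg/m^2


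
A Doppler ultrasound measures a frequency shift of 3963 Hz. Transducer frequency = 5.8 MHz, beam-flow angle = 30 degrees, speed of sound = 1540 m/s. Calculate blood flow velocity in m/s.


v = fd * c / (2 * f0 * cos(theta))
v = 3963 * 1540 / (2 * 5.8000e+06 * cos(30))
v = 0.6075 m/s


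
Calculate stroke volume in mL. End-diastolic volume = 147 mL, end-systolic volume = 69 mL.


SV = EDV - ESV
SV = 147 - 69
SV = 78 mL


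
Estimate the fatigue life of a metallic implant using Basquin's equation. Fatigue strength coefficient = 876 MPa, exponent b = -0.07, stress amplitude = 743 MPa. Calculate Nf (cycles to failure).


sigma_a = sigma_f' * (2Nf)^b
2Nf = (sigma_a/sigma_f')^(1/b)
2Nf = (743/876)^(1/-0.07)
2Nf = 10.511073
Nf = 5.256


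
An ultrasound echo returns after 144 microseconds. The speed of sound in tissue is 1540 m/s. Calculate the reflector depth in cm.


depth = c * t / 2
t = 144 us = 1.4400e-04 s
depth = 1540 * 1.4400e-04 / 2
depth = 0.11088 m = 11.088 cm


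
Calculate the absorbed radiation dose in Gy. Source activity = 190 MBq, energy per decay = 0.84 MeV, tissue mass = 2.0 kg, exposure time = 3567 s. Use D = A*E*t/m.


A = 190 MBq = 1.9000e+08 Bq
E = 0.84 MeV = 1.34568e-13 J
D = A*E*t/m = 1.9000e+08*1.34568e-13*3567/2.0
D = 0.0456 Gy


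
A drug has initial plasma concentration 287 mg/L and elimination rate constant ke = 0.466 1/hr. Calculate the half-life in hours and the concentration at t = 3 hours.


t_half = ln(2) / ke = 0.693147 / 0.466 = 1.487 hr
C(t) = C0 * exp(-ke*t) = 287 * exp(-0.466*3)
C(3) = 70.92 mg/L


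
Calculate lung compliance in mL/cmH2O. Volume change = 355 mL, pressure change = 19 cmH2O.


C = dV / dP
C = 355 / 19
C = 18.68 mL/cmH2O


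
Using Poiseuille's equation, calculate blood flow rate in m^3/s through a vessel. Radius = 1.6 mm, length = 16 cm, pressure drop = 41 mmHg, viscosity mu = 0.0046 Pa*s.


Q = pi*r^4*dP / (8*mu*L)
r = 0.0016 m, L = 0.16 m
dP = 41 mmHg = 5466.202 Pa
Q = 1.9114e-05 m^3/s


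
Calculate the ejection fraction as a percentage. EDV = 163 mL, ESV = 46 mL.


SV = EDV - ESV = 163 - 46 = 117 mL
EF = SV/EDV * 100 = 117/163 * 100
EF = 71.78%


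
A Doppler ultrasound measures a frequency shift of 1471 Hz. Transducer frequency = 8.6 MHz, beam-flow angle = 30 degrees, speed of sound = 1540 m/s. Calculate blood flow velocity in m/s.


v = fd * c / (2 * f0 * cos(theta))
v = 1471 * 1540 / (2 * 8.6000e+06 * cos(30))
v = 0.1521 m/s


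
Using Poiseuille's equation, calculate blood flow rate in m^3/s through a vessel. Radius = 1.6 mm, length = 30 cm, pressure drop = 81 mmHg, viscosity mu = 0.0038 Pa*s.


Q = pi*r^4*dP / (8*mu*L)
r = 0.0016 m, L = 0.3 m
dP = 81 mmHg = 10799.082 Pa
Q = 2.4379e-05 m^3/s


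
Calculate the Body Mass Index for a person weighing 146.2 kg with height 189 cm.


BMI = weight / height^2
height = 189 cm = 1.89 m
BMI = 146.2 / 1.89^2
BMI = 40.93 kg/m^2


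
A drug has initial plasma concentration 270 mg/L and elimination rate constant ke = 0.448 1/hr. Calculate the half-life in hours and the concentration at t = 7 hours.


t_half = ln(2) / ke = 0.693147 / 0.448 = 1.547 hr
C(t) = C0 * exp(-ke*t) = 270 * exp(-0.448*7)
C(7) = 11.73 mg/L


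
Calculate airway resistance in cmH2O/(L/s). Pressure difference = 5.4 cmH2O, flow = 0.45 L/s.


R = dP / flow
R = 5.4 / 0.45
R = 12 cmH2O/(L/s)


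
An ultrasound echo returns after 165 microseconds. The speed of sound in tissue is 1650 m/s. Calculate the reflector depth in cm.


depth = c * t / 2
t = 165 us = 1.6500e-04 s
depth = 1650 * 1.6500e-04 / 2
depth = 0.136125 m = 13.6125 cm


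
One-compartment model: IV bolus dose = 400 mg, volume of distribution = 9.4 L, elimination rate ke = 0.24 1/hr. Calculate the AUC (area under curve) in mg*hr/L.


C0 = Dose/Vd = 400/9.4 = 42.5532 mg/L
AUC = C0/ke = 42.5532/0.24
AUC = 177.3 mg*hr/L


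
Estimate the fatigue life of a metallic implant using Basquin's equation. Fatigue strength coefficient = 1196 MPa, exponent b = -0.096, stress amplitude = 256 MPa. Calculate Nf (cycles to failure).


sigma_a = sigma_f' * (2Nf)^b
2Nf = (sigma_a/sigma_f')^(1/b)
2Nf = (256/1196)^(1/-0.096)
2Nf = 9416007.9
Nf = 4.7080e+06


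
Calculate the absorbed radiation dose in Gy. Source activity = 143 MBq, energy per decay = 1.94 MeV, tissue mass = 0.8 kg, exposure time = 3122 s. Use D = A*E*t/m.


A = 143 MBq = 1.4300e+08 Bq
E = 1.94 MeV = 3.10788e-13 J
D = A*E*t/m = 1.4300e+08*3.10788e-13*3122/0.8
D = 0.1734 Gy


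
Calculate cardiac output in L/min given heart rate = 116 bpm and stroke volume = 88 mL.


CO = HR * SV
CO = 116 * 88 / 1000
CO = 10.21 L/min


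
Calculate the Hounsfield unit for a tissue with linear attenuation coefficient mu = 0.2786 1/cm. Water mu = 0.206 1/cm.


HU = ((mu_tissue - mu_water) / mu_water) * 1000
HU = ((0.2786 - 0.206) / 0.206) * 1000
HU = 352.4


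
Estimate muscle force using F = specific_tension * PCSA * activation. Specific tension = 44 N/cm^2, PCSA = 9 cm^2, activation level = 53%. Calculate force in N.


F = sigma * PCSA * activation
F = 44 * 9 * 0.53
F = 209.9 N


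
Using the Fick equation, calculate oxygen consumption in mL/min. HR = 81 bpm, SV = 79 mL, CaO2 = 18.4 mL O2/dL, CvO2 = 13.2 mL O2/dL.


CO = HR*SV = 81*79/1000 = 6.399 L/min
a-v O2 diff = 18.4 - 13.2 = 5.2 mL/dL
VO2 = CO * (CaO2-CvO2) * 10 dL/L
VO2 = 6.399 * 5.2 * 10
VO2 = 332.7 mL/min


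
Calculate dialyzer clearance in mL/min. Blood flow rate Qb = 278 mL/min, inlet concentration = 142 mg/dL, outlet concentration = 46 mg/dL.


K = Qb * (Cb_in - Cb_out) / Cb_in
K = 278 * (142 - 46) / 142
K = 187.9 mL/min


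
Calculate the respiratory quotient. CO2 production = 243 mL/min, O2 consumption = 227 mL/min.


RQ = VCO2 / VO2
RQ = 243 / 227
RQ = 1.07


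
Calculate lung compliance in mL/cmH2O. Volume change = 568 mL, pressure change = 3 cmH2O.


C = dV / dP
C = 568 / 3
C = 189.3 mL/cmH2O


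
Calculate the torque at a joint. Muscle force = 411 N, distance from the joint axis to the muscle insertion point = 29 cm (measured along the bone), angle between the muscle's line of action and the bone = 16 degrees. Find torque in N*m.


Torque = F * d * sin(theta)   (moment arm = d*sin(theta))
d = 29 cm = 0.29 m
Torque = 411 * 0.29 * sin(16)
Torque = 32.85 N*m


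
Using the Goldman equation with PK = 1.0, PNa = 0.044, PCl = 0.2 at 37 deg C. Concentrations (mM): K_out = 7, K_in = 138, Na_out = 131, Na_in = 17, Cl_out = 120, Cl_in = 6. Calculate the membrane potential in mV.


Vm = (RT/F)*ln((PK*Ko + PNa*Nao + PCl*Cli)/(PK*Ki + PNa*Nai + PCl*Clo))
Numer = 13.964, Denom = 162.748
Vm = -65.63 mV


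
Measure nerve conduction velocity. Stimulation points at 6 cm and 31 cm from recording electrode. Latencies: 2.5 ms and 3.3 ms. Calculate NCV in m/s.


Distance = (31 - 6) / 100 = 0.25 m
dt = (3.3 - 2.5) / 1000 = 8.0000e-04 s
NCV = dist / dt = 312.5 m/s


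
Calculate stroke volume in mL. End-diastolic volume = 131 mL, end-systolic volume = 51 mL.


SV = EDV - ESV
SV = 131 - 51
SV = 80 mL


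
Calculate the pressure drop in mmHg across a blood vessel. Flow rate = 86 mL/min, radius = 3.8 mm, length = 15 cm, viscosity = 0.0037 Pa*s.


dP = 8*mu*L*Q / (pi*r^4)
Q = 86 mL/min = 1.43333e-06 m^3/s
dP = 9.71505 Pa = 9.71505 / 133.322 mmHg = 0.07287 mmHg


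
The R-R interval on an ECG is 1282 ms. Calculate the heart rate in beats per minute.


HR = 60 / RR_interval(s)
RR = 1282 ms = 1.282 s
HR = 60 / 1.282 = 46.8 bpm


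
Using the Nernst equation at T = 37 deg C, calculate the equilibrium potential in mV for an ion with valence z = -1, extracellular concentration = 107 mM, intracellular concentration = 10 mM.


E = (RT/(zF)) * ln(C_out/C_in)
T = 37 + 273.15 = 310.15 K
E = (8.314 * 310.15 / (-1 * 96485)) * ln(107/10)
E = -63.35 mV


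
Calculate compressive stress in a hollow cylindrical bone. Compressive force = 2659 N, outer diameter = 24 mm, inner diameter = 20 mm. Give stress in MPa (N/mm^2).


A = pi*(r_o^2 - r_i^2)
r_o = 12 mm, r_i = 10 mm
A = 138.23 mm^2
sigma = F/A = 2659 / 138.23
sigma = 19.24 MPa


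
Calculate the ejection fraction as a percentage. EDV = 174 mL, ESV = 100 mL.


SV = EDV - ESV = 174 - 100 = 74 mL
EF = SV/EDV * 100 = 74/174 * 100
EF = 42.53%


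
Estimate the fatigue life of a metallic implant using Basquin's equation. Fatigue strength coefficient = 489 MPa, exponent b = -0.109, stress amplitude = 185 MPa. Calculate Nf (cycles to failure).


sigma_a = sigma_f' * (2Nf)^b
2Nf = (sigma_a/sigma_f')^(1/b)
2Nf = (185/489)^(1/-0.109)
2Nf = 7461.3552
Nf = 3731


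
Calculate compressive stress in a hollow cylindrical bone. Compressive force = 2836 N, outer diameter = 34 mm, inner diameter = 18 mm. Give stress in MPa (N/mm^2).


A = pi*(r_o^2 - r_i^2)
r_o = 17 mm, r_i = 9 mm
A = 653.451 mm^2
sigma = F/A = 2836 / 653.451
sigma = 4.34 MPa


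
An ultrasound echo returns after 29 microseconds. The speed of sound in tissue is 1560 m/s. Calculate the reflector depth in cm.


depth = c * t / 2
t = 29 us = 2.9000e-05 s
depth = 1560 * 2.9000e-05 / 2
depth = 0.02262 m = 2.262 cm


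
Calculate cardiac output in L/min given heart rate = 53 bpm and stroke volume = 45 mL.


CO = HR * SV
CO = 53 * 45 / 1000
CO = 2.385 L/min


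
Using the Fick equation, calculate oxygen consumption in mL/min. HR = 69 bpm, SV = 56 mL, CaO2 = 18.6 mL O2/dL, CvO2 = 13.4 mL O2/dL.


CO = HR*SV = 69*56/1000 = 3.864 L/min
a-v O2 diff = 18.6 - 13.4 = 5.2 mL/dL
VO2 = CO * (CaO2-CvO2) * 10 dL/L
VO2 = 3.864 * 5.2 * 10
VO2 = 200.9 mL/min


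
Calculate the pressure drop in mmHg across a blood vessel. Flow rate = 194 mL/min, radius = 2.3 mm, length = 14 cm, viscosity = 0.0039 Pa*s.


dP = 8*mu*L*Q / (pi*r^4)
Q = 194 mL/min = 3.23333e-06 m^3/s
dP = 160.647 Pa = 160.647 / 133.322 mmHg = 1.205 mmHg


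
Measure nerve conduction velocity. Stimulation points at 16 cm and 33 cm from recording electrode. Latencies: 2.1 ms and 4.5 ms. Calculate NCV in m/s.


Distance = (33 - 16) / 100 = 0.17 m
dt = (4.5 - 2.1) / 1000 = 0.0024 s
NCV = dist / dt = 70.83 m/s


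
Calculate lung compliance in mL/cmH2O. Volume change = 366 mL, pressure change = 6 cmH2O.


C = dV / dP
C = 366 / 6
C = 61 mL/cmH2O


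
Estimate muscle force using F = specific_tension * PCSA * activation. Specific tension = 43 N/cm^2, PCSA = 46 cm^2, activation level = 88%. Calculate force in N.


F = sigma * PCSA * activation
F = 43 * 46 * 0.88
F = 1741 N


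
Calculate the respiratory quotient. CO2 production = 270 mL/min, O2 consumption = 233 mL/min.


RQ = VCO2 / VO2
RQ = 270 / 233
RQ = 1.159


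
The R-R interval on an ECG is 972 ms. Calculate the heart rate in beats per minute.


HR = 60 / RR_interval(s)
RR = 972 ms = 0.972 s
HR = 60 / 0.972 = 61.73 bpm


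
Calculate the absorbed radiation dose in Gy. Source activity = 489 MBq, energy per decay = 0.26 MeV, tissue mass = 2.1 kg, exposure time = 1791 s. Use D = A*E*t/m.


A = 489 MBq = 4.8900e+08 Bq
E = 0.26 MeV = 4.1652e-14 J
D = A*E*t/m = 4.8900e+08*4.1652e-14*1791/2.1
D = 0.01737 Gy


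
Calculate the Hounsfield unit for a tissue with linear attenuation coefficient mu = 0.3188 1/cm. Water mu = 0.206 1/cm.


HU = ((mu_tissue - mu_water) / mu_water) * 1000
HU = ((0.3188 - 0.206) / 0.206) * 1000
HU = 547.6


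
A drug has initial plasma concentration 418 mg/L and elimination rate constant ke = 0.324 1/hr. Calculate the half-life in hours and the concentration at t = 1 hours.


t_half = ln(2) / ke = 0.693147 / 0.324 = 2.139 hr
C(t) = C0 * exp(-ke*t) = 418 * exp(-0.324*1)
C(1) = 302.3 mg/L


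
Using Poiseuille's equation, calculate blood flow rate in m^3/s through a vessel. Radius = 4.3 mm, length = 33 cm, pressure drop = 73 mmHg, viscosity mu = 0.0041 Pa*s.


Q = pi*r^4*dP / (8*mu*L)
r = 0.0043 m, L = 0.33 m
dP = 73 mmHg = 9732.506 Pa
Q = 9.6574e-04 m^3/s


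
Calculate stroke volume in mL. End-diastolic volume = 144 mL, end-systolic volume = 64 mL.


SV = EDV - ESV
SV = 144 - 64
SV = 80 mL


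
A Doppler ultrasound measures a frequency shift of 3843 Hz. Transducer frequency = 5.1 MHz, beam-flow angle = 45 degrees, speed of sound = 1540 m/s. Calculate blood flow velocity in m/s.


v = fd * c / (2 * f0 * cos(theta))
v = 3843 * 1540 / (2 * 5.1000e+06 * cos(45))
v = 0.8206 m/s


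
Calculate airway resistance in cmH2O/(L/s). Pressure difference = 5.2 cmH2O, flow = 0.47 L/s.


R = dP / flow
R = 5.2 / 0.47
R = 11.06 cmH2O/(L/s)


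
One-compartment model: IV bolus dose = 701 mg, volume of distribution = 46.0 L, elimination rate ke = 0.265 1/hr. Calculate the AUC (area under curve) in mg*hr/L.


C0 = Dose/Vd = 701/46.0 = 15.2391 mg/L
AUC = C0/ke = 15.2391/0.265
AUC = 57.51 mg*hr/L


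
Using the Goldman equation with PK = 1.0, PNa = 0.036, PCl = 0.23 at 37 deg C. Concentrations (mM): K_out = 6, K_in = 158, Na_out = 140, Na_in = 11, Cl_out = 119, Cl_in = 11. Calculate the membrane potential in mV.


Vm = (RT/F)*ln((PK*Ko + PNa*Nao + PCl*Cli)/(PK*Ki + PNa*Nai + PCl*Clo))
Numer = 13.57, Denom = 185.766
Vm = -69.93 mV


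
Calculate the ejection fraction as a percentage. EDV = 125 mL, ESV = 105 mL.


SV = EDV - ESV = 125 - 105 = 20 mL
EF = SV/EDV * 100 = 20/125 * 100
EF = 16%


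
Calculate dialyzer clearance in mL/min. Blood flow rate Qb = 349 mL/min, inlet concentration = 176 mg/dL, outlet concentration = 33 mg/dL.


K = Qb * (Cb_in - Cb_out) / Cb_in
K = 349 * (176 - 33) / 176
K = 283.6 mL/min


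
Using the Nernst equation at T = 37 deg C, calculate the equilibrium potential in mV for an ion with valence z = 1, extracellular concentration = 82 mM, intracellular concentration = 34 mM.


E = (RT/(zF)) * ln(C_out/C_in)
T = 37 + 273.15 = 310.15 K
E = (8.314 * 310.15 / (1 * 96485)) * ln(82/34)
E = 23.53 mV


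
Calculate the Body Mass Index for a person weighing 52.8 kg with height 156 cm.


BMI = weight / height^2
height = 156 cm = 1.56 m
BMI = 52.8 / 1.56^2
BMI = 21.7 kg/m^2


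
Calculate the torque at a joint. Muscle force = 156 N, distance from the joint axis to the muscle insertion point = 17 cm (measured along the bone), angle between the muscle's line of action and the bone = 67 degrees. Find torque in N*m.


Torque = F * d * sin(theta)   (moment arm = d*sin(theta))
d = 17 cm = 0.17 m
Torque = 156 * 0.17 * sin(67)
Torque = 24.41 N*m


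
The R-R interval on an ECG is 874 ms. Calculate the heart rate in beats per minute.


HR = 60 / RR_interval(s)
RR = 874 ms = 0.874 s
HR = 60 / 0.874 = 68.65 bpm


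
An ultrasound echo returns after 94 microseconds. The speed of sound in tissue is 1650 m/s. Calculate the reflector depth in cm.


depth = c * t / 2
t = 94 us = 9.4000e-05 s
depth = 1650 * 9.4000e-05 / 2
depth = 0.07755 m = 7.755 cm


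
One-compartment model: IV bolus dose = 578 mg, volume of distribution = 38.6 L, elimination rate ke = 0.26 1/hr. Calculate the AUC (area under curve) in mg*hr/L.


C0 = Dose/Vd = 578/38.6 = 14.9741 mg/L
AUC = C0/ke = 14.9741/0.26
AUC = 57.59 mg*hr/L


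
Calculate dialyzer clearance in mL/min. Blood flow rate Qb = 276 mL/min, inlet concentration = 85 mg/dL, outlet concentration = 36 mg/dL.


K = Qb * (Cb_in - Cb_out) / Cb_in
K = 276 * (85 - 36) / 85
K = 159.1 mL/min


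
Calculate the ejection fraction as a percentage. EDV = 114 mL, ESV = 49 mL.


SV = EDV - ESV = 114 - 49 = 65 mL
EF = SV/EDV * 100 = 65/114 * 100
EF = 57.02%


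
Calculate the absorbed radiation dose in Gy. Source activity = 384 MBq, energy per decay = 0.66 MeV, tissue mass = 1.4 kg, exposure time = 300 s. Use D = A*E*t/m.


A = 384 MBq = 3.8400e+08 Bq
E = 0.66 MeV = 1.05732e-13 J
D = A*E*t/m = 3.8400e+08*1.05732e-13*300/1.4
D = 0.0087 Gy


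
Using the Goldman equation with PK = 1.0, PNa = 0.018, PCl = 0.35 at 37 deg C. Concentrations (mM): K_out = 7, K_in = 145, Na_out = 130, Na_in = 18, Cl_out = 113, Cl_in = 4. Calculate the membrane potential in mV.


Vm = (RT/F)*ln((PK*Ko + PNa*Nao + PCl*Cli)/(PK*Ki + PNa*Nai + PCl*Clo))
Numer = 10.74, Denom = 184.874
Vm = -76.05 mV


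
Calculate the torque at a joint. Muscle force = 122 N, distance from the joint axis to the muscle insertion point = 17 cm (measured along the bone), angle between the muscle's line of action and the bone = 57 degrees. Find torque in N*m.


Torque = F * d * sin(theta)   (moment arm = d*sin(theta))
d = 17 cm = 0.17 m
Torque = 122 * 0.17 * sin(57)
Torque = 17.39 N*m


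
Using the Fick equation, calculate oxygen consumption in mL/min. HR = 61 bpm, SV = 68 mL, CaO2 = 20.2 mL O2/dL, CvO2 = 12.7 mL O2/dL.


CO = HR*SV = 61*68/1000 = 4.148 L/min
a-v O2 diff = 20.2 - 12.7 = 7.5 mL/dL
VO2 = CO * (CaO2-CvO2) * 10 dL/L
VO2 = 4.148 * 7.5 * 10
VO2 = 311.1 mL/min


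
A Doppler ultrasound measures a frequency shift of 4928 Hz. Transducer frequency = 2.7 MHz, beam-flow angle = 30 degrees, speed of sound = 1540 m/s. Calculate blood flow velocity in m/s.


v = fd * c / (2 * f0 * cos(theta))
v = 4928 * 1540 / (2 * 2.7000e+06 * cos(30))
v = 1.623 m/s


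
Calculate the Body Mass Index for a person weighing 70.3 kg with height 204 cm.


BMI = weight / height^2
height = 204 cm = 2.04 m
BMI = 70.3 / 2.04^2
BMI = 16.89 kg/m^2


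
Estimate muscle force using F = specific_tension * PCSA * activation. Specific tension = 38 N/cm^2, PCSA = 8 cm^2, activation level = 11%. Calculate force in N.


F = sigma * PCSA * activation
F = 38 * 8 * 0.11
F = 33.44 N


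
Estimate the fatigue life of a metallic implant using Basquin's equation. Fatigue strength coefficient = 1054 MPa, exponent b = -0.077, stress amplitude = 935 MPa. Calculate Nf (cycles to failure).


sigma_a = sigma_f' * (2Nf)^b
2Nf = (sigma_a/sigma_f')^(1/b)
2Nf = (935/1054)^(1/-0.077)
2Nf = 4.7391592
Nf = 2.37


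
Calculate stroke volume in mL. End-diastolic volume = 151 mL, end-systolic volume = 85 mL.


SV = EDV - ESV
SV = 151 - 85
SV = 66 mL


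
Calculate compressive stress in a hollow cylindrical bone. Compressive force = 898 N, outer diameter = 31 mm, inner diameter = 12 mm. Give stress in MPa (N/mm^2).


A = pi*(r_o^2 - r_i^2)
r_o = 15.5 mm, r_i = 6 mm
A = 641.67 mm^2
sigma = F/A = 898 / 641.67
sigma = 1.399 MPa


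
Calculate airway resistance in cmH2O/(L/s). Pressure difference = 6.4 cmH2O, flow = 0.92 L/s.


R = dP / flow
R = 6.4 / 0.92
R = 6.957 cmH2O/(L/s)


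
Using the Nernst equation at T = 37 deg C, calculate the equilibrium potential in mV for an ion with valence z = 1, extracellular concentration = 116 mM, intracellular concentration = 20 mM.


E = (RT/(zF)) * ln(C_out/C_in)
T = 37 + 273.15 = 310.15 K
E = (8.314 * 310.15 / (1 * 96485)) * ln(116/20)
E = 46.98 mV


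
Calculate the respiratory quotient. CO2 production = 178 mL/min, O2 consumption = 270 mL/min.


RQ = VCO2 / VO2
RQ = 178 / 270
RQ = 0.6593


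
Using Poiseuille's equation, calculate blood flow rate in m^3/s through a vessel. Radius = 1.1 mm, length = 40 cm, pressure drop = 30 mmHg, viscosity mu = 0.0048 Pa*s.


Q = pi*r^4*dP / (8*mu*L)
r = 0.0011 m, L = 0.4 m
dP = 30 mmHg = 3999.66 Pa
Q = 1.1977e-06 m^3/s


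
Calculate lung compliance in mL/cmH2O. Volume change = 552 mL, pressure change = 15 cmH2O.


C = dV / dP
C = 552 / 15
C = 36.8 mL/cmH2O


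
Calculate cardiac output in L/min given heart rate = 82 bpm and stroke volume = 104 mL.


CO = HR * SV
CO = 82 * 104 / 1000
CO = 8.528 L/min


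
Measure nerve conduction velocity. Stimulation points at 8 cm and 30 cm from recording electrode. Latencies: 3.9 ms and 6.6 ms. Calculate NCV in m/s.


Distance = (30 - 8) / 100 = 0.22 m
dt = (6.6 - 3.9) / 1000 = 0.0027 s
NCV = dist / dt = 81.48 m/s


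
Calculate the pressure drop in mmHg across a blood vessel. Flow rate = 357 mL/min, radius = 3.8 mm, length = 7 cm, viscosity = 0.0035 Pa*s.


dP = 8*mu*L*Q / (pi*r^4)
Q = 357 mL/min = 5.95e-06 m^3/s
dP = 17.8028 Pa = 17.8028 / 133.322 mmHg = 0.1335 mmHg


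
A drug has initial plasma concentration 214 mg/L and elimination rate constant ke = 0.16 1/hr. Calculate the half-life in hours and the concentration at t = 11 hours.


t_half = ln(2) / ke = 0.693147 / 0.16 = 4.332 hr
C(t) = C0 * exp(-ke*t) = 214 * exp(-0.16*11)
C(11) = 36.82 mg/L


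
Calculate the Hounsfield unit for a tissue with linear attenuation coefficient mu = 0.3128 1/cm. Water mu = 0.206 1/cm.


HU = ((mu_tissue - mu_water) / mu_water) * 1000
HU = ((0.3128 - 0.206) / 0.206) * 1000
HU = 518.4


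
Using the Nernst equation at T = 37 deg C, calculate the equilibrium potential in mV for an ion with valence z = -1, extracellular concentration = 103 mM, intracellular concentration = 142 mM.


E = (RT/(zF)) * ln(C_out/C_in)
T = 37 + 273.15 = 310.15 K
E = (8.314 * 310.15 / (-1 * 96485)) * ln(103/142)
E = 8.581 mV


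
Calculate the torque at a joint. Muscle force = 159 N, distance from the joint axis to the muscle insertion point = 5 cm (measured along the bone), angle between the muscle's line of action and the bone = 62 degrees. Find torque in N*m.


Torque = F * d * sin(theta)   (moment arm = d*sin(theta))
d = 5 cm = 0.05 m
Torque = 159 * 0.05 * sin(62)
Torque = 7.019 N*m


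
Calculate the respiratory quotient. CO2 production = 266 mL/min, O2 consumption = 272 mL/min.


RQ = VCO2 / VO2
RQ = 266 / 272
RQ = 0.9779


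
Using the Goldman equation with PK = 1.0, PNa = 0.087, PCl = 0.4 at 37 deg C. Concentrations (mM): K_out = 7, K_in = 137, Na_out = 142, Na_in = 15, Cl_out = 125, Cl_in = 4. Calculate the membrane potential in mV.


Vm = (RT/F)*ln((PK*Ko + PNa*Nao + PCl*Cli)/(PK*Ki + PNa*Nai + PCl*Clo))
Numer = 20.954, Denom = 188.305
Vm = -58.68 mV


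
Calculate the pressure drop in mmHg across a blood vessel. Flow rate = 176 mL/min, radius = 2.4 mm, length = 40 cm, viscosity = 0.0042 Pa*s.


dP = 8*mu*L*Q / (pi*r^4)
Q = 176 mL/min = 2.93333e-06 m^3/s
dP = 378.238 Pa = 378.238 / 133.322 mmHg = 2.837 mmHg


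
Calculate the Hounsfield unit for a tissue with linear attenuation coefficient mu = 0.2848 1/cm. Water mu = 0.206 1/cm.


HU = ((mu_tissue - mu_water) / mu_water) * 1000
HU = ((0.2848 - 0.206) / 0.206) * 1000
HU = 382.5


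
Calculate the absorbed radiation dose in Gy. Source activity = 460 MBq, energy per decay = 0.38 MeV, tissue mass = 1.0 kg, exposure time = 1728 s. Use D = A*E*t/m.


A = 460 MBq = 4.6000e+08 Bq
E = 0.38 MeV = 6.0876e-14 J
D = A*E*t/m = 4.6000e+08*6.0876e-14*1728/1.0
D = 0.04839 Gy


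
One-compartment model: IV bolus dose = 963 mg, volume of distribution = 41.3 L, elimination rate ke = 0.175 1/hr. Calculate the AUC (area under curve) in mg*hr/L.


C0 = Dose/Vd = 963/41.3 = 23.3172 mg/L
AUC = C0/ke = 23.3172/0.175
AUC = 133.2 mg*hr/L


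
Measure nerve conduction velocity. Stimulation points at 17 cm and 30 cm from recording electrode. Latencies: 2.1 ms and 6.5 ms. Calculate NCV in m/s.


Distance = (30 - 17) / 100 = 0.13 m
dt = (6.5 - 2.1) / 1000 = 0.0044 s
NCV = dist / dt = 29.55 m/s


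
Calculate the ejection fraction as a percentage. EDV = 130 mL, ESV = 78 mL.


SV = EDV - ESV = 130 - 78 = 52 mL
EF = SV/EDV * 100 = 52/130 * 100
EF = 40%


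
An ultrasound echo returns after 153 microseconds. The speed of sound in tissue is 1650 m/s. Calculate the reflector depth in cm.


depth = c * t / 2
t = 153 us = 1.5300e-04 s
depth = 1650 * 1.5300e-04 / 2
depth = 0.126225 m = 12.6225 cm


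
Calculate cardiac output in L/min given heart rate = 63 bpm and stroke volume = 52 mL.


CO = HR * SV
CO = 63 * 52 / 1000
CO = 3.276 L/min


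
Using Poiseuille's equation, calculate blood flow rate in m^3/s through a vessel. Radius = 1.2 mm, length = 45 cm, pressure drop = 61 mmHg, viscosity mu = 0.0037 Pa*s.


Q = pi*r^4*dP / (8*mu*L)
r = 0.0012 m, L = 0.45 m
dP = 61 mmHg = 8132.642 Pa
Q = 3.9774e-06 m^3/s


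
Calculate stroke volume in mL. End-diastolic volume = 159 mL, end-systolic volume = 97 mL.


SV = EDV - ESV
SV = 159 - 97
SV = 62 mL


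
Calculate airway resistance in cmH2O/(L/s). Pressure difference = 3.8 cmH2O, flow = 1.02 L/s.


R = dP / flow
R = 3.8 / 1.02
R = 3.725 cmH2O/(L/s)


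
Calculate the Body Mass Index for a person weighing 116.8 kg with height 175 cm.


BMI = weight / height^2
height = 175 cm = 1.75 m
BMI = 116.8 / 1.75^2
BMI = 38.14 kg/m^2


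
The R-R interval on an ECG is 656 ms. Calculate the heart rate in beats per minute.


HR = 60 / RR_interval(s)
RR = 656 ms = 0.656 s
HR = 60 / 0.656 = 91.46 bpm


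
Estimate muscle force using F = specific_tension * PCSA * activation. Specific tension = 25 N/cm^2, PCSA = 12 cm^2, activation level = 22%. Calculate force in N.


F = sigma * PCSA * activation
F = 25 * 12 * 0.22
F = 66 N


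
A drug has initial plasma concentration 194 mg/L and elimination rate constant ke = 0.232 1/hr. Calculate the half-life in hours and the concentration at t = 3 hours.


t_half = ln(2) / ke = 0.693147 / 0.232 = 2.988 hr
C(t) = C0 * exp(-ke*t) = 194 * exp(-0.232*3)
C(3) = 96.72 mg/L


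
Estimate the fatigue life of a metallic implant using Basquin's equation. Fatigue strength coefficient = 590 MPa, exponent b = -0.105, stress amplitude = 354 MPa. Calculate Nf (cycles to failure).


sigma_a = sigma_f' * (2Nf)^b
2Nf = (sigma_a/sigma_f')^(1/b)
2Nf = (354/590)^(1/-0.105)
2Nf = 129.67171
Nf = 64.84


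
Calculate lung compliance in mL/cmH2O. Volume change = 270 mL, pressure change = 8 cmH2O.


C = dV / dP
C = 270 / 8
C = 33.75 mL/cmH2O


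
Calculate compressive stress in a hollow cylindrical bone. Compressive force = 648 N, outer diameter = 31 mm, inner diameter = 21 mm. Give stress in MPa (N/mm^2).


A = pi*(r_o^2 - r_i^2)
r_o = 15.5 mm, r_i = 10.5 mm
A = 408.407 mm^2
sigma = F/A = 648 / 408.407
sigma = 1.587 MPa


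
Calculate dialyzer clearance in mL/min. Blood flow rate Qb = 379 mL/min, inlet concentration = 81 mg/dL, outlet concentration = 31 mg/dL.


K = Qb * (Cb_in - Cb_out) / Cb_in
K = 379 * (81 - 31) / 81
K = 234 mL/min


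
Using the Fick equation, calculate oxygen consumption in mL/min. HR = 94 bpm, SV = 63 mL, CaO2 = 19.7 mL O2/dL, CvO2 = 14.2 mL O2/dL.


CO = HR*SV = 94*63/1000 = 5.922 L/min
a-v O2 diff = 19.7 - 14.2 = 5.5 mL/dL
VO2 = CO * (CaO2-CvO2) * 10 dL/L
VO2 = 5.922 * 5.5 * 10
VO2 = 325.7 mL/min


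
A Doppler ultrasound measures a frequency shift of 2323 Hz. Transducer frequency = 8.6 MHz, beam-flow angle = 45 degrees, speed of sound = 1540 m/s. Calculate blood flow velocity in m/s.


v = fd * c / (2 * f0 * cos(theta))
v = 2323 * 1540 / (2 * 8.6000e+06 * cos(45))
v = 0.2941 m/s


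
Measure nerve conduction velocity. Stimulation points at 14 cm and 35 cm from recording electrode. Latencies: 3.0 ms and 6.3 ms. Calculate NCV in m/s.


Distance = (35 - 14) / 100 = 0.21 m
dt = (6.3 - 3.0) / 1000 = 0.0033 s
NCV = dist / dt = 63.64 m/s


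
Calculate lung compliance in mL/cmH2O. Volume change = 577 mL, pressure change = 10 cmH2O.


C = dV / dP
C = 577 / 10
C = 57.7 mL/cmH2O


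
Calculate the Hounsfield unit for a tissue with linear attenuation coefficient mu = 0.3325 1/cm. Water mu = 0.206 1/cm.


HU = ((mu_tissue - mu_water) / mu_water) * 1000
HU = ((0.3325 - 0.206) / 0.206) * 1000
HU = 614.1


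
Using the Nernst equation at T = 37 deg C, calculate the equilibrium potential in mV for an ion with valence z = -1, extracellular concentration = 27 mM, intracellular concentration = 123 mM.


E = (RT/(zF)) * ln(C_out/C_in)
T = 37 + 273.15 = 310.15 K
E = (8.314 * 310.15 / (-1 * 96485)) * ln(27/123)
E = 40.52 mV


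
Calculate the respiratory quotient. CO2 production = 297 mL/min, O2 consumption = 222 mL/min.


RQ = VCO2 / VO2
RQ = 297 / 222
RQ = 1.338


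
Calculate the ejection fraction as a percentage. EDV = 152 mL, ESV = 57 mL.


SV = EDV - ESV = 152 - 57 = 95 mL
EF = SV/EDV * 100 = 95/152 * 100
EF = 62.5%


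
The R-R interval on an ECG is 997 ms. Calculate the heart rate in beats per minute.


HR = 60 / RR_interval(s)
RR = 997 ms = 0.997 s
HR = 60 / 0.997 = 60.18 bpm


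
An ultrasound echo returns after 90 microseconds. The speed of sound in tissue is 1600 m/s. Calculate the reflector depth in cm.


depth = c * t / 2
t = 90 us = 9.0000e-05 s
depth = 1600 * 9.0000e-05 / 2
depth = 0.072 m = 7.2 cm


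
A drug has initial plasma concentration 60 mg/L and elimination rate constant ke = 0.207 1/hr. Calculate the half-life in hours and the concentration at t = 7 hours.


t_half = ln(2) / ke = 0.693147 / 0.207 = 3.349 hr
C(t) = C0 * exp(-ke*t) = 60 * exp(-0.207*7)
C(7) = 14.09 mg/L


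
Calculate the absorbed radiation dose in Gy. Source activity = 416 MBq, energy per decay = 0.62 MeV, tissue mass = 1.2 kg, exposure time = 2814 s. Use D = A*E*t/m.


A = 416 MBq = 4.1600e+08 Bq
E = 0.62 MeV = 9.9324e-14 J
D = A*E*t/m = 4.1600e+08*9.9324e-14*2814/1.2
D = 0.09689 Gy


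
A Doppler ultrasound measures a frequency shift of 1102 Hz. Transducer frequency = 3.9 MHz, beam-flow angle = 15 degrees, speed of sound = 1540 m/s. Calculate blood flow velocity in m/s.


v = fd * c / (2 * f0 * cos(theta))
v = 1102 * 1540 / (2 * 3.9000e+06 * cos(15))
v = 0.2252 m/s


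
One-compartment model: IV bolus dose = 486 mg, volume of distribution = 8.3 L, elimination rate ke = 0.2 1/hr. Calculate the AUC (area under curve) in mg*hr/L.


C0 = Dose/Vd = 486/8.3 = 58.5542 mg/L
AUC = C0/ke = 58.5542/0.2
AUC = 292.8 mg*hr/L


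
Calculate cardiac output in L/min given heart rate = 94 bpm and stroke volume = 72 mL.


CO = HR * SV
CO = 94 * 72 / 1000
CO = 6.768 L/min


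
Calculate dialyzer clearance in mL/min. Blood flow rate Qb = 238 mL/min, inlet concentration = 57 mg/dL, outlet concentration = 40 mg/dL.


K = Qb * (Cb_in - Cb_out) / Cb_in
K = 238 * (57 - 40) / 57
K = 70.98 mL/min


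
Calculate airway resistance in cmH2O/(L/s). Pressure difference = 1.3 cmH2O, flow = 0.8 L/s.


R = dP / flow
R = 1.3 / 0.8
R = 1.625 cmH2O/(L/s)


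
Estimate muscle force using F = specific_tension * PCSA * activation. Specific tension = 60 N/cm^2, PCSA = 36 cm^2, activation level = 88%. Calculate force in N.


F = sigma * PCSA * activation
F = 60 * 36 * 0.88
F = 1901 N


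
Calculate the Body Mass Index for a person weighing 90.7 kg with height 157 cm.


BMI = weight / height^2
height = 157 cm = 1.57 m
BMI = 90.7 / 1.57^2
BMI = 36.8 kg/m^2


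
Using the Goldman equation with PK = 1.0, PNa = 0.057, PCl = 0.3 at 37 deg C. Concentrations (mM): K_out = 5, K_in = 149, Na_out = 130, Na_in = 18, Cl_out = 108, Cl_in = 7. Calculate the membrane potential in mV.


Vm = (RT/F)*ln((PK*Ko + PNa*Nao + PCl*Cli)/(PK*Ki + PNa*Nai + PCl*Clo))
Numer = 14.51, Denom = 182.426
Vm = -67.66 mV
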